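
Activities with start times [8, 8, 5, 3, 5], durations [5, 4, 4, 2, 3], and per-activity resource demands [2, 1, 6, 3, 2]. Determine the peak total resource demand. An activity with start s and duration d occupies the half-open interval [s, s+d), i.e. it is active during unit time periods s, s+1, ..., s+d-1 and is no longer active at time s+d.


Each activity i is active on [start_i, start_i + duration_i).
Compute total resource usage per time slot:
  t=0: active resources = [], total = 0
  t=1: active resources = [], total = 0
  t=2: active resources = [], total = 0
  t=3: active resources = [3], total = 3
  t=4: active resources = [3], total = 3
  t=5: active resources = [6, 2], total = 8
  t=6: active resources = [6, 2], total = 8
  t=7: active resources = [6, 2], total = 8
  t=8: active resources = [2, 1, 6], total = 9
  t=9: active resources = [2, 1], total = 3
  t=10: active resources = [2, 1], total = 3
  t=11: active resources = [2, 1], total = 3
  t=12: active resources = [2], total = 2
Peak resource demand = 9

9


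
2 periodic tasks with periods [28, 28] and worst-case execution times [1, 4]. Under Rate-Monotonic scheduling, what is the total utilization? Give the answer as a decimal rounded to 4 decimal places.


Compute individual utilizations (exact fractions):
  Task 1: C/T = 1/28 (approx. 0.0357)
  Task 2: C/T = 4/28 = 1/7 (approx. 0.1429)
Total utilization U = 1/28 + 1/7 = 5/28
Rounded to 4 decimal places: U = 0.1786
RM (Liu & Layland) bound for 2 tasks = 0.828427; compare with U = 5/28 (approx. 0.178571)
U <= bound, so schedulable by RM sufficient condition.

0.1786


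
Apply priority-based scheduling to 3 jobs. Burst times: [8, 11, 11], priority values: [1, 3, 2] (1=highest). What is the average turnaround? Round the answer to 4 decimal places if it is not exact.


Sort by priority (ascending = highest first):
Order: [(1, 8), (2, 11), (3, 11)]
Completion times:
  Priority 1, burst=8, C=8
  Priority 2, burst=11, C=19
  Priority 3, burst=11, C=30
Average turnaround = 57/3 = 19.0

19.0


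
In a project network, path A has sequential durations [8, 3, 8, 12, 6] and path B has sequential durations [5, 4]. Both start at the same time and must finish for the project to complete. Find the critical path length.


Path A total = 8 + 3 + 8 + 12 + 6 = 37
Path B total = 5 + 4 = 9
Critical path = longest path = max(37, 9) = 37

37


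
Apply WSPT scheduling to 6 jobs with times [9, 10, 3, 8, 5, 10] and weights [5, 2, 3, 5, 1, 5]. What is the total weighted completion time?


Compute p/w ratios and sort ascending (WSPT): [(3, 3), (8, 5), (9, 5), (10, 5), (10, 2), (5, 1)]
Compute weighted completion times:
  Job (p=3,w=3): C=3, w*C=3*3=9
  Job (p=8,w=5): C=11, w*C=5*11=55
  Job (p=9,w=5): C=20, w*C=5*20=100
  Job (p=10,w=5): C=30, w*C=5*30=150
  Job (p=10,w=2): C=40, w*C=2*40=80
  Job (p=5,w=1): C=45, w*C=1*45=45
Total weighted completion time = 439

439


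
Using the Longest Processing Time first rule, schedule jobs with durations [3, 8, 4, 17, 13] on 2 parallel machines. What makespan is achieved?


Sort jobs in decreasing order (LPT): [17, 13, 8, 4, 3]
Assign each job to the least loaded machine:
  Machine 1: jobs [17, 4, 3], load = 24
  Machine 2: jobs [13, 8], load = 21
Makespan = max load = 24

24


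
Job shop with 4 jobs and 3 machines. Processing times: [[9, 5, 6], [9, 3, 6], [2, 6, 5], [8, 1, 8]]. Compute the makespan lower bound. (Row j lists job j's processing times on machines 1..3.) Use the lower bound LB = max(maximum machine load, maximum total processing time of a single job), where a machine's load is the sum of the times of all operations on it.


Machine loads:
  Machine 1: 9 + 9 + 2 + 8 = 28
  Machine 2: 5 + 3 + 6 + 1 = 15
  Machine 3: 6 + 6 + 5 + 8 = 25
Max machine load = 28
Job totals:
  Job 1: 20
  Job 2: 18
  Job 3: 13
  Job 4: 17
Max job total = 20
Lower bound = max(28, 20) = 28

28


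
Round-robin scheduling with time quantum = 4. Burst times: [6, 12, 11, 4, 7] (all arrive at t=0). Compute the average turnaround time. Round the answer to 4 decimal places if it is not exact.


Time quantum = 4
Execution trace:
  J1 runs 4 units, time = 4
  J2 runs 4 units, time = 8
  J3 runs 4 units, time = 12
  J4 runs 4 units, time = 16
  J5 runs 4 units, time = 20
  J1 runs 2 units, time = 22
  J2 runs 4 units, time = 26
  J3 runs 4 units, time = 30
  J5 runs 3 units, time = 33
  J2 runs 4 units, time = 37
  J3 runs 3 units, time = 40
Finish times: [22, 37, 40, 16, 33]
Average turnaround = 148/5 = 29.6

29.6


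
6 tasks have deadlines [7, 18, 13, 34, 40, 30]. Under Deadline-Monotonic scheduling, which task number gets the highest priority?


Sort tasks by relative deadline (ascending):
  Task 1: deadline = 7
  Task 3: deadline = 13
  Task 2: deadline = 18
  Task 6: deadline = 30
  Task 4: deadline = 34
  Task 5: deadline = 40
Priority order (highest first): [1, 3, 2, 6, 4, 5]
Highest priority task = 1

1


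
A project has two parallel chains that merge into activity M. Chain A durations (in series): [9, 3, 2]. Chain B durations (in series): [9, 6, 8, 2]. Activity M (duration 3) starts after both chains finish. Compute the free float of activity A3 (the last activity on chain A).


ES(A3) = sum of predecessors on chain A = 12
EF(A3) = ES + duration = 12 + 2 = 14
Successor of A3 is M. ES(M) = max(sum(A), sum(B)) = max(14, 25) = 25
Free float = ES(successor) - EF(current) = 25 - 14 = 11

11


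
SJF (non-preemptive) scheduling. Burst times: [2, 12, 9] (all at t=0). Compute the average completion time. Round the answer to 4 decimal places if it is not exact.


SJF order (ascending): [2, 9, 12]
Completion times:
  Job 1: burst=2, C=2
  Job 2: burst=9, C=11
  Job 3: burst=12, C=23
Average completion = 36/3 = 12.0

12.0


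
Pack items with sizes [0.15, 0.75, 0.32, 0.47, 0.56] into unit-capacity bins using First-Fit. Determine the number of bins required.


Place items sequentially using First-Fit:
  Item 0.15 -> new Bin 1
  Item 0.75 -> Bin 1 (now 0.9)
  Item 0.32 -> new Bin 2
  Item 0.47 -> Bin 2 (now 0.79)
  Item 0.56 -> new Bin 3
Total bins used = 3

3


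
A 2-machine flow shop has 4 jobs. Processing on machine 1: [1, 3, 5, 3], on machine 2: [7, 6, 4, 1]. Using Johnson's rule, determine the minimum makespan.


Apply Johnson's rule:
  Group 1 (a <= b): [(1, 1, 7), (2, 3, 6)]
  Group 2 (a > b): [(3, 5, 4), (4, 3, 1)]
Optimal job order: [1, 2, 3, 4]
Schedule:
  Job 1: M1 done at 1, M2 done at 8
  Job 2: M1 done at 4, M2 done at 14
  Job 3: M1 done at 9, M2 done at 18
  Job 4: M1 done at 12, M2 done at 19
Makespan = 19

19


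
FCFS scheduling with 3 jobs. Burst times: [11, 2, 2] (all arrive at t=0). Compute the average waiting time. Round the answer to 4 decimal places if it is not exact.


FCFS order (as given): [11, 2, 2]
Waiting times:
  Job 1: wait = 0
  Job 2: wait = 11
  Job 3: wait = 13
Sum of waiting times = 24
Average waiting time = 24/3 = 8.0

8.0


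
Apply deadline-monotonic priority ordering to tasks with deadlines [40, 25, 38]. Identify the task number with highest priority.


Sort tasks by relative deadline (ascending):
  Task 2: deadline = 25
  Task 3: deadline = 38
  Task 1: deadline = 40
Priority order (highest first): [2, 3, 1]
Highest priority task = 2

2


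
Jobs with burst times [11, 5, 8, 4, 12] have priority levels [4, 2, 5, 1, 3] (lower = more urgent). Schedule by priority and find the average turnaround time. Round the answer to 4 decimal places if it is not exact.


Sort by priority (ascending = highest first):
Order: [(1, 4), (2, 5), (3, 12), (4, 11), (5, 8)]
Completion times:
  Priority 1, burst=4, C=4
  Priority 2, burst=5, C=9
  Priority 3, burst=12, C=21
  Priority 4, burst=11, C=32
  Priority 5, burst=8, C=40
Average turnaround = 106/5 = 21.2

21.2


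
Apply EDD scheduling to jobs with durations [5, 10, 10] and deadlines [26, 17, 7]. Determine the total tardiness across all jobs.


Sort by due date (EDD order): [(10, 7), (10, 17), (5, 26)]
Compute completion times and tardiness:
  Job 1: p=10, d=7, C=10, tardiness=max(0,10-7)=3
  Job 2: p=10, d=17, C=20, tardiness=max(0,20-17)=3
  Job 3: p=5, d=26, C=25, tardiness=max(0,25-26)=0
Total tardiness = 6

6


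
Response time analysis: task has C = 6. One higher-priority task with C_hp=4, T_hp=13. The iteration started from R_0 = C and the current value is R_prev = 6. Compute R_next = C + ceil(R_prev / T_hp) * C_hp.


R_next = C + ceil(R_prev / T_hp) * C_hp
ceil(6 / 13) = ceil(0.4615) = 1
Interference = 1 * 4 = 4
R_next = 6 + 4 = 10

10


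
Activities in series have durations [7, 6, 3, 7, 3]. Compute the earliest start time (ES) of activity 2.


Activity 2 starts after activities 1 through 1 complete.
Predecessor durations: [7]
ES = 7 = 7

7


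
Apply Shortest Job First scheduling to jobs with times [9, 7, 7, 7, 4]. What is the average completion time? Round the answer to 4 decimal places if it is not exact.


SJF order (ascending): [4, 7, 7, 7, 9]
Completion times:
  Job 1: burst=4, C=4
  Job 2: burst=7, C=11
  Job 3: burst=7, C=18
  Job 4: burst=7, C=25
  Job 5: burst=9, C=34
Average completion = 92/5 = 18.4

18.4


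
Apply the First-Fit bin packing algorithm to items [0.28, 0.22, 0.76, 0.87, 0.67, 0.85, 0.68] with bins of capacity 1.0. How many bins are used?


Place items sequentially using First-Fit:
  Item 0.28 -> new Bin 1
  Item 0.22 -> Bin 1 (now 0.5)
  Item 0.76 -> new Bin 2
  Item 0.87 -> new Bin 3
  Item 0.67 -> new Bin 4
  Item 0.85 -> new Bin 5
  Item 0.68 -> new Bin 6
Total bins used = 6

6


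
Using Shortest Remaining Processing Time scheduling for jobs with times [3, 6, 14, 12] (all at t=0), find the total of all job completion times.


Since all jobs arrive at t=0, SRPT equals SPT ordering.
SPT order: [3, 6, 12, 14]
Completion times:
  Job 1: p=3, C=3
  Job 2: p=6, C=9
  Job 3: p=12, C=21
  Job 4: p=14, C=35
Total completion time = 3 + 9 + 21 + 35 = 68

68


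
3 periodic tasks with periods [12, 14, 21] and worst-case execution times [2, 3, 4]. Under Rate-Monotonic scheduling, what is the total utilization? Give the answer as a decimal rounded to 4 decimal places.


Compute individual utilizations (exact fractions):
  Task 1: C/T = 2/12 = 1/6 (approx. 0.1667)
  Task 2: C/T = 3/14 (approx. 0.2143)
  Task 3: C/T = 4/21 (approx. 0.1905)
Total utilization U = 1/6 + 3/14 + 4/21 = 4/7
Rounded to 4 decimal places: U = 0.5714
RM (Liu & Layland) bound for 3 tasks = 0.779763; compare with U = 4/7 (approx. 0.571429)
U <= bound, so schedulable by RM sufficient condition.

0.5714


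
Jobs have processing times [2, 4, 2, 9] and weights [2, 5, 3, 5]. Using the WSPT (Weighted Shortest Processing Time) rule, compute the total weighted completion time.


Compute p/w ratios and sort ascending (WSPT): [(2, 3), (4, 5), (2, 2), (9, 5)]
Compute weighted completion times:
  Job (p=2,w=3): C=2, w*C=3*2=6
  Job (p=4,w=5): C=6, w*C=5*6=30
  Job (p=2,w=2): C=8, w*C=2*8=16
  Job (p=9,w=5): C=17, w*C=5*17=85
Total weighted completion time = 137

137


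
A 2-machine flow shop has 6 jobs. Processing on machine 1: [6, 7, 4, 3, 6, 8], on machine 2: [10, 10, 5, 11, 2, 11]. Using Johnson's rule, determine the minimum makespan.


Apply Johnson's rule:
  Group 1 (a <= b): [(4, 3, 11), (3, 4, 5), (1, 6, 10), (2, 7, 10), (6, 8, 11)]
  Group 2 (a > b): [(5, 6, 2)]
Optimal job order: [4, 3, 1, 2, 6, 5]
Schedule:
  Job 4: M1 done at 3, M2 done at 14
  Job 3: M1 done at 7, M2 done at 19
  Job 1: M1 done at 13, M2 done at 29
  Job 2: M1 done at 20, M2 done at 39
  Job 6: M1 done at 28, M2 done at 50
  Job 5: M1 done at 34, M2 done at 52
Makespan = 52

52


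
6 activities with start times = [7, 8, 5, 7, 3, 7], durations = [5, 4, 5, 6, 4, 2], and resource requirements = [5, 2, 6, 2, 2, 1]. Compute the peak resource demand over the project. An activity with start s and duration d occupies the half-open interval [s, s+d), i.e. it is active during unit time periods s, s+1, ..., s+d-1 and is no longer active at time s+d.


Each activity i is active on [start_i, start_i + duration_i).
Compute total resource usage per time slot:
  t=0: active resources = [], total = 0
  t=1: active resources = [], total = 0
  t=2: active resources = [], total = 0
  t=3: active resources = [2], total = 2
  t=4: active resources = [2], total = 2
  t=5: active resources = [6, 2], total = 8
  t=6: active resources = [6, 2], total = 8
  t=7: active resources = [5, 6, 2, 1], total = 14
  t=8: active resources = [5, 2, 6, 2, 1], total = 16
  t=9: active resources = [5, 2, 6, 2], total = 15
  t=10: active resources = [5, 2, 2], total = 9
  t=11: active resources = [5, 2, 2], total = 9
  t=12: active resources = [2], total = 2
Peak resource demand = 16

16


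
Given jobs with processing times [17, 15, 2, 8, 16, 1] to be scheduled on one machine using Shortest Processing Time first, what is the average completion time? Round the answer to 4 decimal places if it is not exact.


Sort jobs by processing time (SPT order): [1, 2, 8, 15, 16, 17]
Compute completion times sequentially:
  Job 1: processing = 1, completes at 1
  Job 2: processing = 2, completes at 3
  Job 3: processing = 8, completes at 11
  Job 4: processing = 15, completes at 26
  Job 5: processing = 16, completes at 42
  Job 6: processing = 17, completes at 59
Sum of completion times = 142
Average completion time = 142/6 = 23.6667

23.6667


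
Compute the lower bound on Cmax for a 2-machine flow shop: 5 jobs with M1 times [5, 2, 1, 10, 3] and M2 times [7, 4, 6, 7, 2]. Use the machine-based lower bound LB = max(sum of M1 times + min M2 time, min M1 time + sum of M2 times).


LB1 = sum(M1 times) + min(M2 times) = 21 + 2 = 23
LB2 = min(M1 times) + sum(M2 times) = 1 + 26 = 27
Lower bound = max(LB1, LB2) = max(23, 27) = 27

27


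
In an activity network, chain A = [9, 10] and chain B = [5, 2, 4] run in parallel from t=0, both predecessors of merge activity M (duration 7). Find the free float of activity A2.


ES(A2) = sum of predecessors on chain A = 9
EF(A2) = ES + duration = 9 + 10 = 19
Successor of A2 is M. ES(M) = max(sum(A), sum(B)) = max(19, 11) = 19
Free float = ES(successor) - EF(current) = 19 - 19 = 0

0


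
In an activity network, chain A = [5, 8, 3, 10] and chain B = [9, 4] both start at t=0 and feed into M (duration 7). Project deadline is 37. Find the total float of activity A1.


Forward pass: ES(A1) = sum of predecessors on chain A = 0
EF = ES + duration = 0 + 5 = 5
Backward pass: LF(M) = deadline = 37; LS(M) = 37 - 7 = 30
LF(A1) = LS(M) - sum(successors on chain A) = 30 - 21 = 9
LS = LF - duration = 9 - 5 = 4
Total float = LS - ES = 4 - 0 = 4

4


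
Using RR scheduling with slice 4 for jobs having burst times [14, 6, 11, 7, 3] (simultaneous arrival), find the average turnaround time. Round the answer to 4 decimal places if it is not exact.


Time quantum = 4
Execution trace:
  J1 runs 4 units, time = 4
  J2 runs 4 units, time = 8
  J3 runs 4 units, time = 12
  J4 runs 4 units, time = 16
  J5 runs 3 units, time = 19
  J1 runs 4 units, time = 23
  J2 runs 2 units, time = 25
  J3 runs 4 units, time = 29
  J4 runs 3 units, time = 32
  J1 runs 4 units, time = 36
  J3 runs 3 units, time = 39
  J1 runs 2 units, time = 41
Finish times: [41, 25, 39, 32, 19]
Average turnaround = 156/5 = 31.2

31.2


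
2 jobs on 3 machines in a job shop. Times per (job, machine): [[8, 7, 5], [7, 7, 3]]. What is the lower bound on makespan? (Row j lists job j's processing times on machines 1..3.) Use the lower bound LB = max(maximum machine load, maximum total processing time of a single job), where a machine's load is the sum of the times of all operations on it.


Machine loads:
  Machine 1: 8 + 7 = 15
  Machine 2: 7 + 7 = 14
  Machine 3: 5 + 3 = 8
Max machine load = 15
Job totals:
  Job 1: 20
  Job 2: 17
Max job total = 20
Lower bound = max(15, 20) = 20

20


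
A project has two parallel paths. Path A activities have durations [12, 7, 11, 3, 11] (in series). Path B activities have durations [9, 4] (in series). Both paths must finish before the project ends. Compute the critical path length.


Path A total = 12 + 7 + 11 + 3 + 11 = 44
Path B total = 9 + 4 = 13
Critical path = longest path = max(44, 13) = 44

44


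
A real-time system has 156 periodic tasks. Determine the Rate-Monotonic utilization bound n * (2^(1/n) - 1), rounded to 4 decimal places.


Compute 2^(1/156) = 1.0044531370
Subtract 1: 1.0044531370 - 1 = 0.0044531370
Multiply by n: 156 * 0.0044531370 = 0.6946893720
Round to 4 dp: 0.6947

0.6947


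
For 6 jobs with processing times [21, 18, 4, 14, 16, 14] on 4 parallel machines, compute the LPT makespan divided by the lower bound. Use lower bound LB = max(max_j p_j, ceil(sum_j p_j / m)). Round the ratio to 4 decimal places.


LPT order: [21, 18, 16, 14, 14, 4]
Machine loads after assignment: [21, 18, 20, 28]
LPT makespan = 28
Lower bound = max(max_job, ceil(total/4)) = max(21, 22) = 22
Ratio = 28 / 22 = 1.2727

1.2727


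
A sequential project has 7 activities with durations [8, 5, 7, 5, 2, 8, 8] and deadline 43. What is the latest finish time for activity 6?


LF(activity 6) = deadline - sum of successor durations
Successors: activities 7 through 7 with durations [8]
Sum of successor durations = 8
LF = 43 - 8 = 35

35


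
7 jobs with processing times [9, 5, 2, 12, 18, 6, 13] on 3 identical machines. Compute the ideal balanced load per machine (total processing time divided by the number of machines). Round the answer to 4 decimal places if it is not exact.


Total processing time = 9 + 5 + 2 + 12 + 18 + 6 + 13 = 65
Number of machines = 3
Ideal balanced load = 65 / 3 = 21.6667

21.6667


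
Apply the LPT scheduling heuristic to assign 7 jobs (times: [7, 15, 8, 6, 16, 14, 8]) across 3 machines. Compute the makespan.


Sort jobs in decreasing order (LPT): [16, 15, 14, 8, 8, 7, 6]
Assign each job to the least loaded machine:
  Machine 1: jobs [16, 7], load = 23
  Machine 2: jobs [15, 8], load = 23
  Machine 3: jobs [14, 8, 6], load = 28
Makespan = max load = 28

28


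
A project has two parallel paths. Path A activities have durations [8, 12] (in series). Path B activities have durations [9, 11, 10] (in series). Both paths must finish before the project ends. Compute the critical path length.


Path A total = 8 + 12 = 20
Path B total = 9 + 11 + 10 = 30
Critical path = longest path = max(20, 30) = 30

30


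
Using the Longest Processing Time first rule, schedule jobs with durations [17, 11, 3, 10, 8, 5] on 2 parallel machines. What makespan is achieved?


Sort jobs in decreasing order (LPT): [17, 11, 10, 8, 5, 3]
Assign each job to the least loaded machine:
  Machine 1: jobs [17, 8, 3], load = 28
  Machine 2: jobs [11, 10, 5], load = 26
Makespan = max load = 28

28


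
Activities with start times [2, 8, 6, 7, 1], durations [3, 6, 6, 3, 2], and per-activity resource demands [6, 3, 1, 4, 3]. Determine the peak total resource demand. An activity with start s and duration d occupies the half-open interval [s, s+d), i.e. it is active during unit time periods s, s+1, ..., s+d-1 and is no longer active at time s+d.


Each activity i is active on [start_i, start_i + duration_i).
Compute total resource usage per time slot:
  t=0: active resources = [], total = 0
  t=1: active resources = [3], total = 3
  t=2: active resources = [6, 3], total = 9
  t=3: active resources = [6], total = 6
  t=4: active resources = [6], total = 6
  t=5: active resources = [], total = 0
  t=6: active resources = [1], total = 1
  t=7: active resources = [1, 4], total = 5
  t=8: active resources = [3, 1, 4], total = 8
  t=9: active resources = [3, 1, 4], total = 8
  t=10: active resources = [3, 1], total = 4
  t=11: active resources = [3, 1], total = 4
  t=12: active resources = [3], total = 3
  t=13: active resources = [3], total = 3
Peak resource demand = 9

9


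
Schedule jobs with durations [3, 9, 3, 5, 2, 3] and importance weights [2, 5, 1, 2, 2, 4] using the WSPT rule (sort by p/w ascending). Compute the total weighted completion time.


Compute p/w ratios and sort ascending (WSPT): [(3, 4), (2, 2), (3, 2), (9, 5), (5, 2), (3, 1)]
Compute weighted completion times:
  Job (p=3,w=4): C=3, w*C=4*3=12
  Job (p=2,w=2): C=5, w*C=2*5=10
  Job (p=3,w=2): C=8, w*C=2*8=16
  Job (p=9,w=5): C=17, w*C=5*17=85
  Job (p=5,w=2): C=22, w*C=2*22=44
  Job (p=3,w=1): C=25, w*C=1*25=25
Total weighted completion time = 192

192


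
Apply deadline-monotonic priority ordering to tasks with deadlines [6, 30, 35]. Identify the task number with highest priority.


Sort tasks by relative deadline (ascending):
  Task 1: deadline = 6
  Task 2: deadline = 30
  Task 3: deadline = 35
Priority order (highest first): [1, 2, 3]
Highest priority task = 1

1


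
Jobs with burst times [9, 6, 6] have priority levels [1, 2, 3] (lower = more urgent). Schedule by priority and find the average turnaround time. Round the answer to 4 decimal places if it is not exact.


Sort by priority (ascending = highest first):
Order: [(1, 9), (2, 6), (3, 6)]
Completion times:
  Priority 1, burst=9, C=9
  Priority 2, burst=6, C=15
  Priority 3, burst=6, C=21
Average turnaround = 45/3 = 15.0

15.0


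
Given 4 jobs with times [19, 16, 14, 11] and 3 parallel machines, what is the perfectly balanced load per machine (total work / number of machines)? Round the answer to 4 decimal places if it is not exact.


Total processing time = 19 + 16 + 14 + 11 = 60
Number of machines = 3
Ideal balanced load = 60 / 3 = 20.0

20.0


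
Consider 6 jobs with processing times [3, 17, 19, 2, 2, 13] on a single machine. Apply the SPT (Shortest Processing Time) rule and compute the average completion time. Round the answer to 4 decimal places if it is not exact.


Sort jobs by processing time (SPT order): [2, 2, 3, 13, 17, 19]
Compute completion times sequentially:
  Job 1: processing = 2, completes at 2
  Job 2: processing = 2, completes at 4
  Job 3: processing = 3, completes at 7
  Job 4: processing = 13, completes at 20
  Job 5: processing = 17, completes at 37
  Job 6: processing = 19, completes at 56
Sum of completion times = 126
Average completion time = 126/6 = 21.0

21.0


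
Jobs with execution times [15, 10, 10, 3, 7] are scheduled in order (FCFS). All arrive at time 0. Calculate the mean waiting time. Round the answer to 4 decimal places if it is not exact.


FCFS order (as given): [15, 10, 10, 3, 7]
Waiting times:
  Job 1: wait = 0
  Job 2: wait = 15
  Job 3: wait = 25
  Job 4: wait = 35
  Job 5: wait = 38
Sum of waiting times = 113
Average waiting time = 113/5 = 22.6

22.6


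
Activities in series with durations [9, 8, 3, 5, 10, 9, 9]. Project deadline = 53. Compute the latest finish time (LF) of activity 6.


LF(activity 6) = deadline - sum of successor durations
Successors: activities 7 through 7 with durations [9]
Sum of successor durations = 9
LF = 53 - 9 = 44

44


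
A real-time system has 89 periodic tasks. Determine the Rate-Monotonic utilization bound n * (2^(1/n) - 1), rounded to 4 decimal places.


Compute 2^(1/89) = 1.0078185773
Subtract 1: 1.0078185773 - 1 = 0.0078185773
Multiply by n: 89 * 0.0078185773 = 0.6958533797
Round to 4 dp: 0.6959

0.6959


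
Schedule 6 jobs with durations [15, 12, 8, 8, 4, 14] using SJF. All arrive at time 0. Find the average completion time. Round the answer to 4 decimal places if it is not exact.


SJF order (ascending): [4, 8, 8, 12, 14, 15]
Completion times:
  Job 1: burst=4, C=4
  Job 2: burst=8, C=12
  Job 3: burst=8, C=20
  Job 4: burst=12, C=32
  Job 5: burst=14, C=46
  Job 6: burst=15, C=61
Average completion = 175/6 = 29.1667

29.1667


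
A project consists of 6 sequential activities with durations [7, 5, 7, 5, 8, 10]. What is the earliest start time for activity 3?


Activity 3 starts after activities 1 through 2 complete.
Predecessor durations: [7, 5]
ES = 7 + 5 = 12

12


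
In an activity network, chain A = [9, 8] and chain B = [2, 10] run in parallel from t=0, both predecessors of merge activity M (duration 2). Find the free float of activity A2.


ES(A2) = sum of predecessors on chain A = 9
EF(A2) = ES + duration = 9 + 8 = 17
Successor of A2 is M. ES(M) = max(sum(A), sum(B)) = max(17, 12) = 17
Free float = ES(successor) - EF(current) = 17 - 17 = 0

0


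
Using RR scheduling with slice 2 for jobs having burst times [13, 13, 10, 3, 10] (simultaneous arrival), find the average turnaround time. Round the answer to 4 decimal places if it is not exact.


Time quantum = 2
Execution trace:
  J1 runs 2 units, time = 2
  J2 runs 2 units, time = 4
  J3 runs 2 units, time = 6
  J4 runs 2 units, time = 8
  J5 runs 2 units, time = 10
  J1 runs 2 units, time = 12
  J2 runs 2 units, time = 14
  J3 runs 2 units, time = 16
  J4 runs 1 units, time = 17
  J5 runs 2 units, time = 19
  J1 runs 2 units, time = 21
  J2 runs 2 units, time = 23
  J3 runs 2 units, time = 25
  J5 runs 2 units, time = 27
  J1 runs 2 units, time = 29
  J2 runs 2 units, time = 31
  J3 runs 2 units, time = 33
  J5 runs 2 units, time = 35
  J1 runs 2 units, time = 37
  J2 runs 2 units, time = 39
  J3 runs 2 units, time = 41
  J5 runs 2 units, time = 43
  J1 runs 2 units, time = 45
  J2 runs 2 units, time = 47
  J1 runs 1 units, time = 48
  J2 runs 1 units, time = 49
Finish times: [48, 49, 41, 17, 43]
Average turnaround = 198/5 = 39.6

39.6


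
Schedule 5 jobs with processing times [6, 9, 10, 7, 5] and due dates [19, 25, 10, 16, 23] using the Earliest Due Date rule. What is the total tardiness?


Sort by due date (EDD order): [(10, 10), (7, 16), (6, 19), (5, 23), (9, 25)]
Compute completion times and tardiness:
  Job 1: p=10, d=10, C=10, tardiness=max(0,10-10)=0
  Job 2: p=7, d=16, C=17, tardiness=max(0,17-16)=1
  Job 3: p=6, d=19, C=23, tardiness=max(0,23-19)=4
  Job 4: p=5, d=23, C=28, tardiness=max(0,28-23)=5
  Job 5: p=9, d=25, C=37, tardiness=max(0,37-25)=12
Total tardiness = 22

22


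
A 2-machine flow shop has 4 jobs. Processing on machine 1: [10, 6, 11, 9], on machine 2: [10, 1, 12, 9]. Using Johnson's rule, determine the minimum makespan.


Apply Johnson's rule:
  Group 1 (a <= b): [(4, 9, 9), (1, 10, 10), (3, 11, 12)]
  Group 2 (a > b): [(2, 6, 1)]
Optimal job order: [4, 1, 3, 2]
Schedule:
  Job 4: M1 done at 9, M2 done at 18
  Job 1: M1 done at 19, M2 done at 29
  Job 3: M1 done at 30, M2 done at 42
  Job 2: M1 done at 36, M2 done at 43
Makespan = 43

43


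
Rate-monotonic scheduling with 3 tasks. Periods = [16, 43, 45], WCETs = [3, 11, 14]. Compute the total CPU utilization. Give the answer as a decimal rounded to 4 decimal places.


Compute individual utilizations (exact fractions):
  Task 1: C/T = 3/16 (approx. 0.1875)
  Task 2: C/T = 11/43 (approx. 0.2558)
  Task 3: C/T = 14/45 (approx. 0.3111)
Total utilization U = 3/16 + 11/43 + 14/45 = 23357/30960
Rounded to 4 decimal places: U = 0.7544
RM (Liu & Layland) bound for 3 tasks = 0.779763; compare with U = 23357/30960 (approx. 0.754425)
U <= bound, so schedulable by RM sufficient condition.

0.7544


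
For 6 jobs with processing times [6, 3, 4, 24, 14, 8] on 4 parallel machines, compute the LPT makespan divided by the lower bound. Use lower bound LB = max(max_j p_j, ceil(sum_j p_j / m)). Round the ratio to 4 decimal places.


LPT order: [24, 14, 8, 6, 4, 3]
Machine loads after assignment: [24, 14, 11, 10]
LPT makespan = 24
Lower bound = max(max_job, ceil(total/4)) = max(24, 15) = 24
Ratio = 24 / 24 = 1.0

1.0


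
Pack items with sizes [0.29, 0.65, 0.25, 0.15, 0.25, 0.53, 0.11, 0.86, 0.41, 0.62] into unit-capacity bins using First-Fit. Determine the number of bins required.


Place items sequentially using First-Fit:
  Item 0.29 -> new Bin 1
  Item 0.65 -> Bin 1 (now 0.94)
  Item 0.25 -> new Bin 2
  Item 0.15 -> Bin 2 (now 0.4)
  Item 0.25 -> Bin 2 (now 0.65)
  Item 0.53 -> new Bin 3
  Item 0.11 -> Bin 2 (now 0.76)
  Item 0.86 -> new Bin 4
  Item 0.41 -> Bin 3 (now 0.94)
  Item 0.62 -> new Bin 5
Total bins used = 5

5


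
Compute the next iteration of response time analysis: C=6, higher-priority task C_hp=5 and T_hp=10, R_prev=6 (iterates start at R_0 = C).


R_next = C + ceil(R_prev / T_hp) * C_hp
ceil(6 / 10) = ceil(0.6) = 1
Interference = 1 * 5 = 5
R_next = 6 + 5 = 11

11


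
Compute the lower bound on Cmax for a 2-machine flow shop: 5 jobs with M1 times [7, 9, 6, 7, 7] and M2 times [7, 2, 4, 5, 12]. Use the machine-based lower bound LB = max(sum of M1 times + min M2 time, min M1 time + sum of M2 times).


LB1 = sum(M1 times) + min(M2 times) = 36 + 2 = 38
LB2 = min(M1 times) + sum(M2 times) = 6 + 30 = 36
Lower bound = max(LB1, LB2) = max(38, 36) = 38

38


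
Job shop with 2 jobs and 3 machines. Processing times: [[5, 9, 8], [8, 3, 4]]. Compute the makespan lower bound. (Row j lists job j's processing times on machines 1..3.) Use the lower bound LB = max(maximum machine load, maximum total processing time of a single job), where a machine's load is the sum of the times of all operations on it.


Machine loads:
  Machine 1: 5 + 8 = 13
  Machine 2: 9 + 3 = 12
  Machine 3: 8 + 4 = 12
Max machine load = 13
Job totals:
  Job 1: 22
  Job 2: 15
Max job total = 22
Lower bound = max(13, 22) = 22

22


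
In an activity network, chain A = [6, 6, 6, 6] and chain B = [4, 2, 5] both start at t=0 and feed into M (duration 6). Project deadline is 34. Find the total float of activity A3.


Forward pass: ES(A3) = sum of predecessors on chain A = 12
EF = ES + duration = 12 + 6 = 18
Backward pass: LF(M) = deadline = 34; LS(M) = 34 - 6 = 28
LF(A3) = LS(M) - sum(successors on chain A) = 28 - 6 = 22
LS = LF - duration = 22 - 6 = 16
Total float = LS - ES = 16 - 12 = 4

4


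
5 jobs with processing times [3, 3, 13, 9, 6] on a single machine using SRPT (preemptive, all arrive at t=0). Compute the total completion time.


Since all jobs arrive at t=0, SRPT equals SPT ordering.
SPT order: [3, 3, 6, 9, 13]
Completion times:
  Job 1: p=3, C=3
  Job 2: p=3, C=6
  Job 3: p=6, C=12
  Job 4: p=9, C=21
  Job 5: p=13, C=34
Total completion time = 3 + 6 + 12 + 21 + 34 = 76

76


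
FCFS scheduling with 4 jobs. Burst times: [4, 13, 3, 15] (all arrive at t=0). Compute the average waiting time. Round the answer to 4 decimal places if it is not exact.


FCFS order (as given): [4, 13, 3, 15]
Waiting times:
  Job 1: wait = 0
  Job 2: wait = 4
  Job 3: wait = 17
  Job 4: wait = 20
Sum of waiting times = 41
Average waiting time = 41/4 = 10.25

10.25


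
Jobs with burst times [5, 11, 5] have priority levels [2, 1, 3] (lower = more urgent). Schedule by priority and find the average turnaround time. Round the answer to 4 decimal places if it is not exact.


Sort by priority (ascending = highest first):
Order: [(1, 11), (2, 5), (3, 5)]
Completion times:
  Priority 1, burst=11, C=11
  Priority 2, burst=5, C=16
  Priority 3, burst=5, C=21
Average turnaround = 48/3 = 16.0

16.0


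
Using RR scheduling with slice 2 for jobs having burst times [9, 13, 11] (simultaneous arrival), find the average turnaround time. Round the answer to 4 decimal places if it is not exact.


Time quantum = 2
Execution trace:
  J1 runs 2 units, time = 2
  J2 runs 2 units, time = 4
  J3 runs 2 units, time = 6
  J1 runs 2 units, time = 8
  J2 runs 2 units, time = 10
  J3 runs 2 units, time = 12
  J1 runs 2 units, time = 14
  J2 runs 2 units, time = 16
  J3 runs 2 units, time = 18
  J1 runs 2 units, time = 20
  J2 runs 2 units, time = 22
  J3 runs 2 units, time = 24
  J1 runs 1 units, time = 25
  J2 runs 2 units, time = 27
  J3 runs 2 units, time = 29
  J2 runs 2 units, time = 31
  J3 runs 1 units, time = 32
  J2 runs 1 units, time = 33
Finish times: [25, 33, 32]
Average turnaround = 90/3 = 30.0

30.0


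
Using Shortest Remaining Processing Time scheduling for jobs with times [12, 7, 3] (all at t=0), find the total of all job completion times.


Since all jobs arrive at t=0, SRPT equals SPT ordering.
SPT order: [3, 7, 12]
Completion times:
  Job 1: p=3, C=3
  Job 2: p=7, C=10
  Job 3: p=12, C=22
Total completion time = 3 + 10 + 22 = 35

35


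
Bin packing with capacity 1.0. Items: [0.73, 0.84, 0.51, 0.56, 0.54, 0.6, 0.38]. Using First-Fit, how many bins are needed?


Place items sequentially using First-Fit:
  Item 0.73 -> new Bin 1
  Item 0.84 -> new Bin 2
  Item 0.51 -> new Bin 3
  Item 0.56 -> new Bin 4
  Item 0.54 -> new Bin 5
  Item 0.6 -> new Bin 6
  Item 0.38 -> Bin 3 (now 0.89)
Total bins used = 6

6


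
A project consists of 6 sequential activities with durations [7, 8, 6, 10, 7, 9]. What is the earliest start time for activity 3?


Activity 3 starts after activities 1 through 2 complete.
Predecessor durations: [7, 8]
ES = 7 + 8 = 15

15


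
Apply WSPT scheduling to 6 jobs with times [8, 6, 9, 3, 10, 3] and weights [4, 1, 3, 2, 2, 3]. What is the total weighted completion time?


Compute p/w ratios and sort ascending (WSPT): [(3, 3), (3, 2), (8, 4), (9, 3), (10, 2), (6, 1)]
Compute weighted completion times:
  Job (p=3,w=3): C=3, w*C=3*3=9
  Job (p=3,w=2): C=6, w*C=2*6=12
  Job (p=8,w=4): C=14, w*C=4*14=56
  Job (p=9,w=3): C=23, w*C=3*23=69
  Job (p=10,w=2): C=33, w*C=2*33=66
  Job (p=6,w=1): C=39, w*C=1*39=39
Total weighted completion time = 251

251


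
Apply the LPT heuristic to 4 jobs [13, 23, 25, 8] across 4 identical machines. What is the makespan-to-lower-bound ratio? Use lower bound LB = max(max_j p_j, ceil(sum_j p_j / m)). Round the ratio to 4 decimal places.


LPT order: [25, 23, 13, 8]
Machine loads after assignment: [25, 23, 13, 8]
LPT makespan = 25
Lower bound = max(max_job, ceil(total/4)) = max(25, 18) = 25
Ratio = 25 / 25 = 1.0

1.0


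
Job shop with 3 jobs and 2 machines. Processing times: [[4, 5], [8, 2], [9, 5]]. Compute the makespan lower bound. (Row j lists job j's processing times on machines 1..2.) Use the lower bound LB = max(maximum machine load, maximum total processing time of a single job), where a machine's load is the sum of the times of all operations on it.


Machine loads:
  Machine 1: 4 + 8 + 9 = 21
  Machine 2: 5 + 2 + 5 = 12
Max machine load = 21
Job totals:
  Job 1: 9
  Job 2: 10
  Job 3: 14
Max job total = 14
Lower bound = max(21, 14) = 21

21


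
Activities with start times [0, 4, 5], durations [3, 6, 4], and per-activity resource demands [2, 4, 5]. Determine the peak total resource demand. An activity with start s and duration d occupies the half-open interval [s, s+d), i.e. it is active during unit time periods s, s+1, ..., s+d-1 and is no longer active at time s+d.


Each activity i is active on [start_i, start_i + duration_i).
Compute total resource usage per time slot:
  t=0: active resources = [2], total = 2
  t=1: active resources = [2], total = 2
  t=2: active resources = [2], total = 2
  t=3: active resources = [], total = 0
  t=4: active resources = [4], total = 4
  t=5: active resources = [4, 5], total = 9
  t=6: active resources = [4, 5], total = 9
  t=7: active resources = [4, 5], total = 9
  t=8: active resources = [4, 5], total = 9
  t=9: active resources = [4], total = 4
Peak resource demand = 9

9


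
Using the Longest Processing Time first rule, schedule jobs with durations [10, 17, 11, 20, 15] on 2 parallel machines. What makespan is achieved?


Sort jobs in decreasing order (LPT): [20, 17, 15, 11, 10]
Assign each job to the least loaded machine:
  Machine 1: jobs [20, 11, 10], load = 41
  Machine 2: jobs [17, 15], load = 32
Makespan = max load = 41

41


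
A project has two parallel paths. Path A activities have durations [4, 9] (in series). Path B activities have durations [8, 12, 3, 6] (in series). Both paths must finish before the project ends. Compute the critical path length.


Path A total = 4 + 9 = 13
Path B total = 8 + 12 + 3 + 6 = 29
Critical path = longest path = max(13, 29) = 29

29


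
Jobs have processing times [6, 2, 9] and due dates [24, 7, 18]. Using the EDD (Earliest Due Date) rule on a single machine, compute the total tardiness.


Sort by due date (EDD order): [(2, 7), (9, 18), (6, 24)]
Compute completion times and tardiness:
  Job 1: p=2, d=7, C=2, tardiness=max(0,2-7)=0
  Job 2: p=9, d=18, C=11, tardiness=max(0,11-18)=0
  Job 3: p=6, d=24, C=17, tardiness=max(0,17-24)=0
Total tardiness = 0

0


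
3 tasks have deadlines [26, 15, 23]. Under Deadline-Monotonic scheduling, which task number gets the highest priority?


Sort tasks by relative deadline (ascending):
  Task 2: deadline = 15
  Task 3: deadline = 23
  Task 1: deadline = 26
Priority order (highest first): [2, 3, 1]
Highest priority task = 2

2


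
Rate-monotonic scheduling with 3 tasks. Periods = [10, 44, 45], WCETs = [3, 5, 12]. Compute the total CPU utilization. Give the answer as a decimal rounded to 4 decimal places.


Compute individual utilizations (exact fractions):
  Task 1: C/T = 3/10 (approx. 0.3)
  Task 2: C/T = 5/44 (approx. 0.1136)
  Task 3: C/T = 12/45 = 4/15 (approx. 0.2667)
Total utilization U = 3/10 + 5/44 + 4/15 = 449/660
Rounded to 4 decimal places: U = 0.6803
RM (Liu & Layland) bound for 3 tasks = 0.779763; compare with U = 449/660 (approx. 0.680303)
U <= bound, so schedulable by RM sufficient condition.

0.6803


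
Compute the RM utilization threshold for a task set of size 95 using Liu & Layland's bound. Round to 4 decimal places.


Compute 2^(1/95) = 1.0073229689
Subtract 1: 1.0073229689 - 1 = 0.0073229689
Multiply by n: 95 * 0.0073229689 = 0.6956820455
Round to 4 dp: 0.6957

0.6957


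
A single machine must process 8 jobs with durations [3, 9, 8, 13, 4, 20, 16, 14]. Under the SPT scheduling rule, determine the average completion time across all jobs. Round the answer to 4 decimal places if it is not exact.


Sort jobs by processing time (SPT order): [3, 4, 8, 9, 13, 14, 16, 20]
Compute completion times sequentially:
  Job 1: processing = 3, completes at 3
  Job 2: processing = 4, completes at 7
  Job 3: processing = 8, completes at 15
  Job 4: processing = 9, completes at 24
  Job 5: processing = 13, completes at 37
  Job 6: processing = 14, completes at 51
  Job 7: processing = 16, completes at 67
  Job 8: processing = 20, completes at 87
Sum of completion times = 291
Average completion time = 291/8 = 36.375

36.375


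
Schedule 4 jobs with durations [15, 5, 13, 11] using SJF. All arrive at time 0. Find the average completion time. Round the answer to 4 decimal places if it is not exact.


SJF order (ascending): [5, 11, 13, 15]
Completion times:
  Job 1: burst=5, C=5
  Job 2: burst=11, C=16
  Job 3: burst=13, C=29
  Job 4: burst=15, C=44
Average completion = 94/4 = 23.5

23.5


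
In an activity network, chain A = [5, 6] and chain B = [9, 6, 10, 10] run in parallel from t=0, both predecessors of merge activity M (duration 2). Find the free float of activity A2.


ES(A2) = sum of predecessors on chain A = 5
EF(A2) = ES + duration = 5 + 6 = 11
Successor of A2 is M. ES(M) = max(sum(A), sum(B)) = max(11, 35) = 35
Free float = ES(successor) - EF(current) = 35 - 11 = 24

24


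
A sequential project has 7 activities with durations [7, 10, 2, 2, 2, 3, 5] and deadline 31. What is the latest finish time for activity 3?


LF(activity 3) = deadline - sum of successor durations
Successors: activities 4 through 7 with durations [2, 2, 3, 5]
Sum of successor durations = 12
LF = 31 - 12 = 19

19


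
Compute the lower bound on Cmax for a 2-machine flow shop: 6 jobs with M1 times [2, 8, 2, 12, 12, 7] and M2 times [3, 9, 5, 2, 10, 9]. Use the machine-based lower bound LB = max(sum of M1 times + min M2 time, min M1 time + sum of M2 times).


LB1 = sum(M1 times) + min(M2 times) = 43 + 2 = 45
LB2 = min(M1 times) + sum(M2 times) = 2 + 38 = 40
Lower bound = max(LB1, LB2) = max(45, 40) = 45

45


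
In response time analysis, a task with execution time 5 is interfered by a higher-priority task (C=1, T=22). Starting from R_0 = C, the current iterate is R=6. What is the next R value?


R_next = C + ceil(R_prev / T_hp) * C_hp
ceil(6 / 22) = ceil(0.2727) = 1
Interference = 1 * 1 = 1
R_next = 5 + 1 = 6
R_next = R_prev, so the iteration has converged (response time = 6).

6


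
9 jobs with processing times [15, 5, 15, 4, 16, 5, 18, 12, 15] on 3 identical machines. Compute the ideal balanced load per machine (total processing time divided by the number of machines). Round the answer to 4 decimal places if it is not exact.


Total processing time = 15 + 5 + 15 + 4 + 16 + 5 + 18 + 12 + 15 = 105
Number of machines = 3
Ideal balanced load = 105 / 3 = 35.0

35.0
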